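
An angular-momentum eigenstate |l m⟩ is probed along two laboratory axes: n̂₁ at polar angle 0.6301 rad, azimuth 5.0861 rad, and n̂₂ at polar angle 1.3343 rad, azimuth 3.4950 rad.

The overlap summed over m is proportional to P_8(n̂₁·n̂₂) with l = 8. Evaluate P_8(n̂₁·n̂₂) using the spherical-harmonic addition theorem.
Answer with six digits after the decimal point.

0.013737

Summing Y*_{l m}(θ₁,φ₁)·Y_{l m}(θ₂,φ₂) over m ∈ [−8, 8]; prefactor 4π/(2·8+1) = 0.739198:
  term(m=-8) = +0.003039+0.000498i   from Y*(Ω₁)=-0.007403+0.001133i, Y(Ω₂)=-0.391084-0.127146i
  term(m=-7) = +0.002307-0.016120i   from Y*(Ω₁)=-0.020610-0.035532i, Y(Ω₂)=+0.311293+0.245481i
  term(m=-6) = +0.007713+0.000944i   from Y*(Ω₁)=+0.086167-0.108434i, Y(Ω₂)=+0.029310+0.047843i
  term(m=-5) = +0.011566-0.113541i   from Y*(Ω₁)=+0.302999+0.092985i, Y(Ω₂)=-0.070212-0.353179i
  term(m=-4) = -0.033328-0.002713i   from Y*(Ω₁)=+0.036287+0.476840i, Y(Ω₂)=-0.010944+0.069062i
  term(m=-3) = +0.007394-0.121245i   from Y*(Ω₁)=-0.344204+0.166127i, Y(Ω₂)=-0.155312+0.277288i
  term(m=-2) = +0.008485+0.000345i   from Y*(Ω₁)=+0.050536+0.046836i, Y(Ω₂)=+0.093716-0.080034i
  term(m=-1) = -0.002488+0.122533i   from Y*(Ω₁)=-0.151975+0.387555i, Y(Ω₂)=+0.276212-0.101893i
  term(m=+0) = +0.009208+0.000000i   from Y*(Ω₁)=-0.066607-0.000000i, Y(Ω₂)=-0.138240+0.000000i
  term(m=+1) = -0.002488-0.122533i   from Y*(Ω₁)=+0.151975+0.387555i, Y(Ω₂)=-0.276212-0.101893i
  term(m=+2) = +0.008485-0.000345i   from Y*(Ω₁)=+0.050536-0.046836i, Y(Ω₂)=+0.093716+0.080034i
  term(m=+3) = +0.007394+0.121245i   from Y*(Ω₁)=+0.344204+0.166127i, Y(Ω₂)=+0.155312+0.277288i
  term(m=+4) = -0.033328+0.002713i   from Y*(Ω₁)=+0.036287-0.476840i, Y(Ω₂)=-0.010944-0.069062i
  term(m=+5) = +0.011566+0.113541i   from Y*(Ω₁)=-0.302999+0.092985i, Y(Ω₂)=+0.070212-0.353179i
  term(m=+6) = +0.007713-0.000944i   from Y*(Ω₁)=+0.086167+0.108434i, Y(Ω₂)=+0.029310-0.047843i
  term(m=+7) = +0.002307+0.016120i   from Y*(Ω₁)=+0.020610-0.035532i, Y(Ω₂)=-0.311293+0.245481i
  term(m=+8) = +0.003039-0.000498i   from Y*(Ω₁)=-0.007403-0.001133i, Y(Ω₂)=-0.391084+0.127146i
Total Σ_m = +0.018583+0.000000i. Multiply by 0.739198: +0.013737+0.000000i. P_8(cos γ) = 0.013737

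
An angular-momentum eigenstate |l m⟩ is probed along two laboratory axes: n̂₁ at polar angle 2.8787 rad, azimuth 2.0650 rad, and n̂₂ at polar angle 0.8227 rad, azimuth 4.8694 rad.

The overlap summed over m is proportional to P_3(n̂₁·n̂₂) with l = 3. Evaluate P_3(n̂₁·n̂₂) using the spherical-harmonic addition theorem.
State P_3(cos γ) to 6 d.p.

Addition theorem: P_3(cos γ) = (4π/7) Σ_m Y*_{lm}(Ω₁) Y_{lm}(Ω₂), m = −3…3:
  m=-3: Y*=+0.007294-0.000645i  Y=-0.074563-0.146413i  product -0.000638-0.001020i
  m=-2: Y*=+0.036658+0.055661i  Y=-0.355243+0.115372i  product -0.019444-0.015544i
  m=-1: Y*=-0.145897+0.270782i  Y=+0.048660+0.307361i  product -0.090327-0.031667i
  m=+0: Y*=-0.599027-0.000000i  Y=-0.174227+0.000000i  product +0.104367+0.000000i
  m=+1: Y*=+0.145897+0.270782i  Y=-0.048660+0.307361i  product -0.090327+0.031667i
  m=+2: Y*=+0.036658-0.055661i  Y=-0.355243-0.115372i  product -0.019444+0.015544i
  m=+3: Y*=-0.007294-0.000645i  Y=+0.074563-0.146413i  product -0.000638+0.001020i
Accumulated sum -0.116453-0.000000i; after 4π/(2l+1) scaling, -0.209055-0.000000i ⇒ P_3 = -0.209055

-0.209055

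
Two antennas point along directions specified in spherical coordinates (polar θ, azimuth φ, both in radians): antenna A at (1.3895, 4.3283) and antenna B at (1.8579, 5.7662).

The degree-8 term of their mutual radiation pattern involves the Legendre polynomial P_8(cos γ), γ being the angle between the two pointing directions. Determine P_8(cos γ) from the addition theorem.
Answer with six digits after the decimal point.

0.221222

Expand P_8 via completeness: Σ_{m} conj(Y_{8,m}) at Ω₁ times Y_{8,m} at Ω₂ —
  [-8]  conj(Y_{8,-8})(Ω₁) = -0.450530-0.031082i ; Y_{8,-8}(Ω₂) = -0.201113-0.309315i ; Δ = +0.080993+0.145607i
  [-7]  conj(Y_{8,-7})(Ω₁) = +0.144915-0.297736i ; Y_{8,-7}(Ω₂) = +0.387043+0.200175i ; Δ = +0.115688-0.086228i
  [-6]  conj(Y_{8,-6})(Ω₁) = -0.116957-0.129711i ; Y_{8,-6}(Ω₂) = -0.059367+0.002357i ; Δ = +0.007249+0.007425i
  [-5]  conj(Y_{8,-5})(Ω₁) = +0.318617-0.116178i ; Y_{8,-5}(Ω₂) = -0.285091+0.177416i ; Δ = -0.070223+0.089649i
  [-4]  conj(Y_{8,-4})(Ω₁) = +0.002436-0.070712i ; Y_{8,-4}(Ω₂) = +0.091037-0.167779i ; Δ = -0.011642-0.006846i
  [-3]  conj(Y_{8,-3})(Ω₁) = +0.300708+0.133758i ; Y_{8,-3}(Ω₂) = -0.005047-0.254342i ; Δ = +0.032503-0.077158i
  [-2]  conj(Y_{8,-2})(Ω₁) = +0.016472-0.015915i ; Y_{8,-2}(Ω₂) = +0.121448+0.204072i ; Δ = +0.005248+0.001429i
  [-1]  conj(Y_{8,-1})(Ω₁) = +0.120501+0.298150i ; Y_{8,-1}(Ω₂) = +0.185593+0.105522i ; Δ = -0.009097+0.068050i
  [+0]  conj(Y_{8,0})(Ω₁) = +0.008690-0.000000i ; Y_{8,0}(Ω₂) = -0.249013+0.000000i ; Δ = -0.002164+0.000000i
  [+1]  conj(Y_{8,1})(Ω₁) = -0.120501+0.298150i ; Y_{8,1}(Ω₂) = -0.185593+0.105522i ; Δ = -0.009097-0.068050i
  [+2]  conj(Y_{8,2})(Ω₁) = +0.016472+0.015915i ; Y_{8,2}(Ω₂) = +0.121448-0.204072i ; Δ = +0.005248-0.001429i
  [+3]  conj(Y_{8,3})(Ω₁) = -0.300708+0.133758i ; Y_{8,3}(Ω₂) = +0.005047-0.254342i ; Δ = +0.032503+0.077158i
  [+4]  conj(Y_{8,4})(Ω₁) = +0.002436+0.070712i ; Y_{8,4}(Ω₂) = +0.091037+0.167779i ; Δ = -0.011642+0.006846i
  [+5]  conj(Y_{8,5})(Ω₁) = -0.318617-0.116178i ; Y_{8,5}(Ω₂) = +0.285091+0.177416i ; Δ = -0.070223-0.089649i
  [+6]  conj(Y_{8,6})(Ω₁) = -0.116957+0.129711i ; Y_{8,6}(Ω₂) = -0.059367-0.002357i ; Δ = +0.007249-0.007425i
  [+7]  conj(Y_{8,7})(Ω₁) = -0.144915-0.297736i ; Y_{8,7}(Ω₂) = -0.387043+0.200175i ; Δ = +0.115688+0.086228i
  [+8]  conj(Y_{8,8})(Ω₁) = -0.450530+0.031082i ; Y_{8,8}(Ω₂) = -0.201113+0.309315i ; Δ = +0.080993-0.145607i
Σ over m = +0.299273+0.000000i; ×(4π/17) → +0.221222+0.000000i. Real part: 0.221222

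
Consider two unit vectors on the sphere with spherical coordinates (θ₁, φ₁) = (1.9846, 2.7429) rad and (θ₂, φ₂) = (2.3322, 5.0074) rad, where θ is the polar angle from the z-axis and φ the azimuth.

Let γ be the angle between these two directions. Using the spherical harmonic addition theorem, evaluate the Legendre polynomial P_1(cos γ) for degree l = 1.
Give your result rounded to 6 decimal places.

-0.146349

Addition theorem: P_1(cos γ) = (4π/3) Σ_m Y*_{lm}(Ω₁) Y_{lm}(Ω₂), m = −1…1:
  m=-1: -0.29152 + 0.12281j × 0.07271 + 0.23929j = -0.05058 - 0.06083j  (running Σ = -0.05058 - 0.06083j)
  m=0: -0.19646 + 0.00000j × -0.33711 + 0.00000j = 0.06623 + 0.00000j  (running Σ = 0.01565 - 0.06083j)
  m=1: 0.29152 + 0.12281j × -0.07271 + 0.23929j = -0.05058 + 0.06083j  (running Σ = -0.03494 + 0.00000j)
Accumulated sum -0.03494 + 0.00000j; after 4π/(2l+1) scaling, -0.14635 + 0.00000j ⇒ P_1 = -0.146349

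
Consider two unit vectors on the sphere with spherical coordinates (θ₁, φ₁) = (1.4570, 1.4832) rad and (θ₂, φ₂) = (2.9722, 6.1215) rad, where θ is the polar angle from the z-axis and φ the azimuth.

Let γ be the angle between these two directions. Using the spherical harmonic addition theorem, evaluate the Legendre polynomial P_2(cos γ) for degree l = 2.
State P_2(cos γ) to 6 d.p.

Summing Y*_{l m}(θ₁,φ₁)·Y_{l m}(θ₂,φ₂) over m ∈ [−2, 2]; prefactor 4π/(2·2+1) = 2.513274:
  m=-2: Y*=-0.37546 + 0.06646j  Y=0.01041 + 0.00349j  product -0.00414 - 0.00062j
  m=-1: Y*=0.00762 + 0.08682j  Y=-0.12670 - 0.02067j  product 0.00083 - 0.01116j
  m=+0: Y*=-0.30319 + 0.00000j  Y=0.60389 + 0.00000j  product -0.18310 + 0.00000j
  m=+1: Y*=-0.00762 + 0.08682j  Y=0.12670 - 0.02067j  product 0.00083 + 0.01116j
  m=+2: Y*=-0.37546 - 0.06646j  Y=0.01041 - 0.00349j  product -0.00414 + 0.00062j
Accumulated sum -0.18972 + 0.00000j; after 4π/(2l+1) scaling, -0.47682 + 0.00000j ⇒ P_2 = -0.476815

-0.476815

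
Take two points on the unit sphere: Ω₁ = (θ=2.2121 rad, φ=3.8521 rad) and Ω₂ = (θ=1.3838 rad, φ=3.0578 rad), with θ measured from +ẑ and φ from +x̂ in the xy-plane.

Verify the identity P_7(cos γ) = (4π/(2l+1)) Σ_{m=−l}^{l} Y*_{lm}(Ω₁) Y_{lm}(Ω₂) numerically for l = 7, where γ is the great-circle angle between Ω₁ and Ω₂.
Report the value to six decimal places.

Addition theorem: P_7(cos γ) = (4π/15) Σ_m Y*_{lm}(Ω₁) Y_{lm}(Ω₂), m = −7…7:
  m=-7: -0.027390+0.102483i × -0.368222-0.244709i = +0.035164-0.031034i  (running Σ = +0.035164-0.031034i)
  m=-6: +0.128717+0.266910i × +0.274266+0.150815i = -0.004951+0.092617i  (running Σ = +0.030213+0.061583i)
  m=-5: +0.405931+0.176886i × +0.169051+0.075283i = +0.055306+0.060463i  (running Σ = +0.085519+0.122046i)
  m=-4: +0.285815-0.088276i × -0.306304-0.106690i = -0.096965-0.003454i  (running Σ = -0.011446+0.118591i)
  m=-3: -0.069762+0.111093i × -0.090440-0.023226i = +0.008890-0.008427i  (running Σ = -0.002556+0.110164i)
  m=-2: +0.054275+0.359645i × +0.314789+0.053253i = -0.002067+0.116102i  (running Σ = -0.004623+0.226267i)
  m=-1: +0.016358+0.014074i × +0.056769+0.004768i = +0.000862+0.000877i  (running Σ = -0.003762+0.227144i)
  m=0: -0.352857-0.000000i × -0.316389+0.000000i = +0.111640+0.000000i  (running Σ = +0.107878+0.227144i)
  m=1: -0.016358+0.014074i × -0.056769+0.004768i = +0.000862-0.000877i  (running Σ = +0.108740+0.226267i)
  m=2: +0.054275-0.359645i × +0.314789-0.053253i = -0.002067-0.116102i  (running Σ = +0.106673+0.110164i)
  m=3: +0.069762+0.111093i × +0.090440-0.023226i = +0.008890+0.008427i  (running Σ = +0.115562+0.118591i)
  m=4: +0.285815+0.088276i × -0.306304+0.106690i = -0.096965+0.003454i  (running Σ = +0.018598+0.122046i)
  m=5: -0.405931+0.176886i × -0.169051+0.075283i = +0.055306-0.060463i  (running Σ = +0.073904+0.061583i)
  m=6: +0.128717-0.266910i × +0.274266-0.150815i = -0.004951-0.092617i  (running Σ = +0.068953-0.031034i)
  m=7: +0.027390+0.102483i × +0.368222-0.244709i = +0.035164+0.031034i  (running Σ = +0.104117-0.000000i)
Total Σ_m = +0.104117-0.000000i. Multiply by 0.837758: +0.087225-0.000000i. P_7(cos γ) = 0.087225

0.087225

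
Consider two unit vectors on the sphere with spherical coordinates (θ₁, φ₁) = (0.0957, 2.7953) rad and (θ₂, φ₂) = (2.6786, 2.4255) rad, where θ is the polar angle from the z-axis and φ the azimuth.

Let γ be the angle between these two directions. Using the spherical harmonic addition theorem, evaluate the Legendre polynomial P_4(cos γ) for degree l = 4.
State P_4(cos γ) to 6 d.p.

-0.046941

Summing Y*_{l m}(θ₁,φ₁)·Y_{l m}(θ₂,φ₂) over m ∈ [−4, 4]; prefactor 4π/(2·4+1) = 1.396263:
  [-4]  conj(Y_{4,-4})(Ω₁) = +0.000007-0.000036i ; Y_{4,-4}(Ω₂) = -0.016936+0.004819i ; Δ = +0.000000+0.000001i
  [-3]  conj(Y_{4,-3})(Ω₁) = -0.000551+0.000937i ; Y_{4,-3}(Ω₂) = -0.054468+0.083594i ; Δ = -0.000048-0.000097i
  [-2]  conj(Y_{4,-2})(Ω₁) = +0.013954-0.011577i ; Y_{4,-2}(Ω₂) = +0.042445+0.304254i ; Δ = +0.004115+0.003754i
  [-1]  conj(Y_{4,-1})(Ω₁) = -0.166604+0.060116i ; Y_{4,-1}(Ω₂) = +0.371319+0.323114i ; Δ = -0.081288-0.031510i
  [+0]  conj(Y_{4,0})(Ω₁) = +0.807958-0.000000i ; Y_{4,0}(Ω₂) = +0.149541+0.000000i ; Δ = +0.120823+0.000000i
  [+1]  conj(Y_{4,1})(Ω₁) = +0.166604+0.060116i ; Y_{4,1}(Ω₂) = -0.371319+0.323114i ; Δ = -0.081288+0.031510i
  [+2]  conj(Y_{4,2})(Ω₁) = +0.013954+0.011577i ; Y_{4,2}(Ω₂) = +0.042445-0.304254i ; Δ = +0.004115-0.003754i
  [+3]  conj(Y_{4,3})(Ω₁) = +0.000551+0.000937i ; Y_{4,3}(Ω₂) = +0.054468+0.083594i ; Δ = -0.000048+0.000097i
  [+4]  conj(Y_{4,4})(Ω₁) = +0.000007+0.000036i ; Y_{4,4}(Ω₂) = -0.016936-0.004819i ; Δ = +0.000000-0.000001i
Accumulated sum -0.033619+0.000000i; after 4π/(2l+1) scaling, -0.046941+0.000000i ⇒ P_4 = -0.046941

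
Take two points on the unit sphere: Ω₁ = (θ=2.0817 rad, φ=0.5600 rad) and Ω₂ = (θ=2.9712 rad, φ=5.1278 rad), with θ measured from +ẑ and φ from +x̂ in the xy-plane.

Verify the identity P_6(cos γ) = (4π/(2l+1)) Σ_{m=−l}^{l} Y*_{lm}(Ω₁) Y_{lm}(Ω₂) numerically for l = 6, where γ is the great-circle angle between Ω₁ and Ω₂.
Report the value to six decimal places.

Addition theorem: P_6(cos γ) = (4π/13) Σ_m Y*_{lm}(Ω₁) Y_{lm}(Ω₂), m = −6…6:
  [-6]  conj(Y_{6,-6})(Ω₁) = (-0.207771, -0.046114) ; Y_{6,-6}(Ω₂) = (0.000009, 0.000007) ; Δ = (-0.000002, -0.000002)
  [-5]  conj(Y_{6,-5})(Ω₁) = (0.389388, -0.138439) ; Y_{6,-5}(Ω₂) = (-0.000202, 0.000112) ; Δ = (-0.000063, 0.000072)
  [-4]  conj(Y_{6,-4})(Ω₁) = (-0.208879, 0.264083) ; Y_{6,-4}(Ω₂) = (-0.000259, -0.002845) ; Δ = (0.000805, 0.000526)
  [-3]  conj(Y_{6,-3})(Ω₁) = (-0.008526, 0.077763) ; Y_{6,-3}(Ω₂) = (0.022795, 0.007669) ; Δ = (-0.000791, 0.001707)
  [-2]  conj(Y_{6,-2})(Ω₁) = (-0.153020, -0.316132) ; Y_{6,-2}(Ω₂) = (-0.092489, 0.101298) ; Δ = (0.046176, 0.013738)
  [-1]  conj(Y_{6,-1})(Ω₁) = (0.042617, 0.026718) ; Y_{6,-1}(Ω₂) = (-0.194271, -0.440445) ; Δ = (0.003489, -0.023961)
  [+0]  conj(Y_{6,0})(Ω₁) = (0.334053, -0.000000) ; Y_{6,0}(Ω₂) = (0.729546, 0.000000) ; Δ = (0.243707, 0.000000)
  [+1]  conj(Y_{6,1})(Ω₁) = (-0.042617, 0.026718) ; Y_{6,1}(Ω₂) = (0.194271, -0.440445) ; Δ = (0.003489, 0.023961)
  [+2]  conj(Y_{6,2})(Ω₁) = (-0.153020, 0.316132) ; Y_{6,2}(Ω₂) = (-0.092489, -0.101298) ; Δ = (0.046176, -0.013738)
  [+3]  conj(Y_{6,3})(Ω₁) = (0.008526, 0.077763) ; Y_{6,3}(Ω₂) = (-0.022795, 0.007669) ; Δ = (-0.000791, -0.001707)
  [+4]  conj(Y_{6,4})(Ω₁) = (-0.208879, -0.264083) ; Y_{6,4}(Ω₂) = (-0.000259, 0.002845) ; Δ = (0.000805, -0.000526)
  [+5]  conj(Y_{6,5})(Ω₁) = (-0.389388, -0.138439) ; Y_{6,5}(Ω₂) = (0.000202, 0.000112) ; Δ = (-0.000063, -0.000072)
  [+6]  conj(Y_{6,6})(Ω₁) = (-0.207771, 0.046114) ; Y_{6,6}(Ω₂) = (0.000009, -0.000007) ; Δ = (-0.000002, 0.000002)
Σ over m = (0.342937, 0.000000); ×(4π/13) → (0.331498, 0.000000). Real part: 0.331498

0.331498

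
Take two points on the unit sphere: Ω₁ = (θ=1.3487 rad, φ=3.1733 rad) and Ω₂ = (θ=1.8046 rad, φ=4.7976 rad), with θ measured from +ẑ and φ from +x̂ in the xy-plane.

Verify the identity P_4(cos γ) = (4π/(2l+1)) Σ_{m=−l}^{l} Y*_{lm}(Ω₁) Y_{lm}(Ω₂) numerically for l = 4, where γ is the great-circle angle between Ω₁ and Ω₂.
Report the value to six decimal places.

0.336624

Addition theorem: P_4(cos γ) = (4π/9) Σ_m Y*_{lm}(Ω₁) Y_{lm}(Ω₂), m = −4…4:
  [-4]  conj(Y_{4,-4})(Ω₁) = (0.397412, 0.050676) ; Y_{4,-4}(Ω₂) = (0.373503, -0.132477) ; Δ = (0.155148, -0.033720)
  [-3]  conj(Y_{4,-3})(Ω₁) = (-0.254734, -0.024304) ; Y_{4,-3}(Ω₂) = (0.067502, 0.258280) ; Δ = (-0.010918, -0.067433)
  [-2]  conj(Y_{4,-2})(Ω₁) = (-0.209762, -0.013320) ; Y_{4,-2}(Ω₂) = (0.194762, -0.033517) ; Δ = (-0.041300, 0.004436)
  [-1]  conj(Y_{4,-1})(Ω₁) = (0.270288, 0.008573) ; Y_{4,-1}(Ω₂) = (0.023814, 0.278791) ; Δ = (0.004046, 0.075558)
  [+0]  conj(Y_{4,0})(Ω₁) = (0.172089, -0.000000) ; Y_{4,0}(Ω₂) = (0.157681, 0.000000) ; Δ = (0.027135, 0.000000)
  [+1]  conj(Y_{4,1})(Ω₁) = (-0.270288, 0.008573) ; Y_{4,1}(Ω₂) = (-0.023814, 0.278791) ; Δ = (0.004046, -0.075558)
  [+2]  conj(Y_{4,2})(Ω₁) = (-0.209762, 0.013320) ; Y_{4,2}(Ω₂) = (0.194762, 0.033517) ; Δ = (-0.041300, -0.004436)
  [+3]  conj(Y_{4,3})(Ω₁) = (0.254734, -0.024304) ; Y_{4,3}(Ω₂) = (-0.067502, 0.258280) ; Δ = (-0.010918, 0.067433)
  [+4]  conj(Y_{4,4})(Ω₁) = (0.397412, -0.050676) ; Y_{4,4}(Ω₂) = (0.373503, 0.132477) ; Δ = (0.155148, 0.033720)
Σ over m = (0.241089, 0.000000); ×(4π/9) → (0.336624, 0.000000). Real part: 0.336624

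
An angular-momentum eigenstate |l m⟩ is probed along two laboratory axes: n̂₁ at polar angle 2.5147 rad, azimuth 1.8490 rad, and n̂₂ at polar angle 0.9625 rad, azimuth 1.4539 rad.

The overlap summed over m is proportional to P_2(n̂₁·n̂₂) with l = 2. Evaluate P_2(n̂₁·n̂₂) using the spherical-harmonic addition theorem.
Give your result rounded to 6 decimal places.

-0.499487

Addition theorem: P_2(cos γ) = (4π/5) Σ_m Y*_{lm}(Ω₁) Y_{lm}(Ω₂), m = −2…2:
  [-2]  conj(Y_{2,-2})(Ω₁) = (-0.112879, -0.070206) ; Y_{2,-2}(Ω₂) = (-0.253049, -0.060263) ; Δ = (0.024333, 0.024568)
  [-1]  conj(Y_{2,-1})(Ω₁) = (0.100796, -0.352915) ; Y_{2,-1}(Ω₂) = (0.042255, -0.359823) ; Δ = (-0.122728, -0.051181)
  [+0]  conj(Y_{2,0})(Ω₁) = (0.305170, -0.000000) ; Y_{2,0}(Ω₂) = (-0.006392, 0.000000) ; Δ = (-0.001951, 0.000000)
  [+1]  conj(Y_{2,1})(Ω₁) = (-0.100796, -0.352915) ; Y_{2,1}(Ω₂) = (-0.042255, -0.359823) ; Δ = (-0.122728, 0.051181)
  [+2]  conj(Y_{2,2})(Ω₁) = (-0.112879, 0.070206) ; Y_{2,2}(Ω₂) = (-0.253049, 0.060263) ; Δ = (0.024333, -0.024568)
Accumulated sum (-0.198740, 0.000000); after 4π/(2l+1) scaling, (-0.499487, 0.000000) ⇒ P_2 = -0.499487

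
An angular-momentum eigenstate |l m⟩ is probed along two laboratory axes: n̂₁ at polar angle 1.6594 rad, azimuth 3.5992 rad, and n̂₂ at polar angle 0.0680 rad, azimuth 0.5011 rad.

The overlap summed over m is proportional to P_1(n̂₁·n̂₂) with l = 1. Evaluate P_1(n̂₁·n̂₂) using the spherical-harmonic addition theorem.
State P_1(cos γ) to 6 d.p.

-0.155900

Term-by-term m-sum for l=1 (normalisation 4π/3 = 4.188790):
  m=-1: -0.30873 - 0.15204j × 0.02059 - 0.01128j = -0.00807 + 0.00035j  (running Σ = -0.00807 + 0.00035j)
  m=0: -0.04324 + 0.00000j × 0.48747 + 0.00000j = -0.02108 + 0.00000j  (running Σ = -0.02915 + 0.00035j)
  m=1: 0.30873 - 0.15204j × -0.02059 - 0.01128j = -0.00807 - 0.00035j  (running Σ = -0.03722 + 0.00000j)
Σ over m = -0.03722 + 0.00000j; ×(4π/3) → -0.15590 + 0.00000j. Real part: -0.155900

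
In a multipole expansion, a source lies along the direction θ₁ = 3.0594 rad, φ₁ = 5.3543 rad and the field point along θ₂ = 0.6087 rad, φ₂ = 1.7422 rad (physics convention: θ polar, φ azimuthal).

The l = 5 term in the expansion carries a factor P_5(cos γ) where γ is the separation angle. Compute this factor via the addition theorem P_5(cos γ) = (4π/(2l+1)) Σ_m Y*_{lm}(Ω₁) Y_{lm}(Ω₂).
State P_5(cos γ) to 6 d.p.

0.250503

Term-by-term m-sum for l=5 (normalisation 4π/11 = 1.142397):
  term(m=-5) = +0.000000-0.000000i   from Y*(Ω₁)=-0.000000+0.000002i, Y(Ω₂)=-0.021445-0.018574i
  term(m=-4) = +0.000003-0.000008i   from Y*(Ω₁)=+0.000056-0.000036i, Y(Ω₂)=+0.099633-0.081499i
  term(m=-3) = -0.000079-0.000491i   from Y*(Ω₁)=-0.001425-0.000528i, Y(Ω₂)=+0.160879+0.284791i
  term(m=-2) = -0.006150-0.008439i   from Y*(Ω₁)=+0.006380+0.021618i, Y(Ω₂)=-0.436333+0.155727i
  term(m=-1) = -0.036555-0.018592i   from Y*(Ω₁)=+0.122993-0.164535i, Y(Ω₂)=-0.034052-0.196717i
  term(m=+0) = +0.304842+0.000000i   from Y*(Ω₁)=-0.888782-0.000000i, Y(Ω₂)=-0.342988+0.000000i
  term(m=+1) = -0.036555+0.018592i   from Y*(Ω₁)=-0.122993-0.164535i, Y(Ω₂)=+0.034052-0.196717i
  term(m=+2) = -0.006150+0.008439i   from Y*(Ω₁)=+0.006380-0.021618i, Y(Ω₂)=-0.436333-0.155727i
  term(m=+3) = -0.000079+0.000491i   from Y*(Ω₁)=+0.001425-0.000528i, Y(Ω₂)=-0.160879+0.284791i
  term(m=+4) = +0.000003+0.000008i   from Y*(Ω₁)=+0.000056+0.000036i, Y(Ω₂)=+0.099633+0.081499i
  term(m=+5) = +0.000000+0.000000i   from Y*(Ω₁)=+0.000000+0.000002i, Y(Ω₂)=+0.021445-0.018574i
Accumulated sum +0.219279+0.000000i; after 4π/(2l+1) scaling, +0.250503+0.000000i ⇒ P_5 = 0.250503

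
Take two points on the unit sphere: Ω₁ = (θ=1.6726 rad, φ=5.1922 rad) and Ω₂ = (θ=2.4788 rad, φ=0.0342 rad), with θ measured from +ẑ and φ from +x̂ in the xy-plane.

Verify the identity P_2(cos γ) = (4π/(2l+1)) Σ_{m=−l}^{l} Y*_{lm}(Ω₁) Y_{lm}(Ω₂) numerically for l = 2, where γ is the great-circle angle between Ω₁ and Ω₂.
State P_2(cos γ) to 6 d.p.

-0.322551

Term-by-term m-sum for l=2 (normalisation 4π/5 = 2.513274):
  m=-2: Y*=(-0.219366, -0.313081)  Y=(0.145909, -0.009996)  product (-0.035137, -0.043489)
  m=-1: Y*=(-0.036055, 0.069286)  Y=(-0.374500, 0.012813)  product (0.012615, -0.026410)
  m=+0: Y*=(-0.305619, -0.000000)  Y=(0.272543, 0.000000)  product (-0.083294, -0.000000)
  m=+1: Y*=(0.036055, 0.069286)  Y=(0.374500, 0.012813)  product (0.012615, 0.026410)
  m=+2: Y*=(-0.219366, 0.313081)  Y=(0.145909, 0.009996)  product (-0.035137, 0.043489)
Accumulated sum (-0.128339, 0.000000); after 4π/(2l+1) scaling, (-0.322551, 0.000000) ⇒ P_2 = -0.322551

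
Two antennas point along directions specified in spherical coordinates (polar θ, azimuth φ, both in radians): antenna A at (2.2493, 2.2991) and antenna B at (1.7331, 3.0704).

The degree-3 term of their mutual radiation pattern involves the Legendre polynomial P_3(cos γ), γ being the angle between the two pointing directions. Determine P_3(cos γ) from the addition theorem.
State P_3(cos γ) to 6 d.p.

Term-by-term m-sum for l=3 (normalisation 4π/7 = 1.795196):
  m=-3: Y*=+0.160894+0.113440i  Y=-0.391878-0.084993i  product -0.053409-0.058129i
  m=-2: Y*=+0.044295+0.386226i  Y=-0.159205-0.022823i  product +0.001763-0.062500i
  m=-1: Y*=-0.162373+0.182060i  Y=+0.276591+0.019725i  product -0.048502+0.047153i
  m=+0: Y*=+0.241339-0.000000i  Y=+0.173034+0.000000i  product +0.041760+0.000000i
  m=+1: Y*=+0.162373+0.182060i  Y=-0.276591+0.019725i  product -0.048502-0.047153i
  m=+2: Y*=+0.044295-0.386226i  Y=-0.159205+0.022823i  product +0.001763+0.062500i
  m=+3: Y*=-0.160894+0.113440i  Y=+0.391878-0.084993i  product -0.053409+0.058129i
Accumulated sum -0.158537-0.000000i; after 4π/(2l+1) scaling, -0.284605-0.000000i ⇒ P_3 = -0.284605

-0.284605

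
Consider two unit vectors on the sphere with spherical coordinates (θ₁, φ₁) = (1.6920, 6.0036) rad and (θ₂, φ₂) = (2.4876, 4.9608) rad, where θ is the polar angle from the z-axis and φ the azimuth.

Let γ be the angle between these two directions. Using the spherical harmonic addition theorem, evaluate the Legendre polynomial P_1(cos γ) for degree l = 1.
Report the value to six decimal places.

0.400205

Term-by-term m-sum for l=1 (normalisation 4π/3 = 4.188790):
  [-1]  conj(Y_{1,-1})(Ω₁) = 0.32964 - 0.09464j ; Y_{1,-1}(Ω₂) = 0.05168 + 0.20373j ; Δ = 0.03632 + 0.06227j
  [+0]  conj(Y_{1,0})(Ω₁) = -0.05908 + 0.00000j ; Y_{1,0}(Ω₂) = -0.38778 + 0.00000j ; Δ = 0.02291 + 0.00000j
  [+1]  conj(Y_{1,1})(Ω₁) = -0.32964 - 0.09464j ; Y_{1,1}(Ω₂) = -0.05168 + 0.20373j ; Δ = 0.03632 - 0.06227j
Accumulated sum 0.09554 + 0.00000j; after 4π/(2l+1) scaling, 0.40020 + 0.00000j ⇒ P_1 = 0.400205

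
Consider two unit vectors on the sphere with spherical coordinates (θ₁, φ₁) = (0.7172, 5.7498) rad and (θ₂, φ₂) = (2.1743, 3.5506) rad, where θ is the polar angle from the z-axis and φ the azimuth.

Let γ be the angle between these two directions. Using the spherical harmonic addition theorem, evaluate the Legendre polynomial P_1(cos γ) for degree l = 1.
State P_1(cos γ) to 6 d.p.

-0.745848

Addition theorem: P_1(cos γ) = (4π/3) Σ_m Y*_{lm}(Ω₁) Y_{lm}(Ω₂), m = −1…1:
  [-1]  conj(Y_{1,-1})(Ω₁) = (0.195541, -0.115462) ; Y_{1,-1}(Ω₂) = (-0.261000, 0.113131) ; Δ = (-0.037974, 0.052257)
  [+0]  conj(Y_{1,0})(Ω₁) = (0.368235, -0.000000) ; Y_{1,0}(Ω₂) = (-0.277297, 0.000000) ; Δ = (-0.102110, 0.000000)
  [+1]  conj(Y_{1,1})(Ω₁) = (-0.195541, -0.115462) ; Y_{1,1}(Ω₂) = (0.261000, 0.113131) ; Δ = (-0.037974, -0.052257)
Σ over m = (-0.178058, 0.000000); ×(4π/3) → (-0.745848, 0.000000). Real part: -0.745848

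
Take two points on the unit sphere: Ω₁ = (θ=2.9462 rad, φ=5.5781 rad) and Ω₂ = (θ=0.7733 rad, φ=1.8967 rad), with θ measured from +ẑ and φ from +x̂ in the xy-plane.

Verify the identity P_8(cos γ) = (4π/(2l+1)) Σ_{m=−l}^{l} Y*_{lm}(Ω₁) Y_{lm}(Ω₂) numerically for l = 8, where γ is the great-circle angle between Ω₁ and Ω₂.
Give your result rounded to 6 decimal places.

-0.111112

Addition theorem: P_8(cos γ) = (4π/17) Σ_m Y*_{lm}(Ω₁) Y_{lm}(Ω₂), m = −8…8:
  term(m=-8) = -0.00000 - 0.00000j   from Y*(Ω₁)=0.00000 + 0.00000j, Y(Ω₂)=-0.02514 - 0.01488j
  term(m=-7) = -0.00000 - 0.00000j   from Y*(Ω₁)=-0.00000 - 0.00002j, Y(Ω₂)=0.09073 - 0.07807j
  term(m=-6) = -0.00008 - 0.00001j   from Y*(Ω₁)=-0.00013 + 0.00024j, Y(Ω₂)=0.10960 + 0.27076j
  term(m=-5) = -0.00103 + 0.00049j   from Y*(Ω₁)=0.00233 - 0.00094j, Y(Ω₂)=-0.45218 + 0.02658j
  term(m=-4) = -0.00368 + 0.00551j   from Y*(Ω₁)=-0.01650 - 0.00549j, Y(Ω₂)=0.10059 - 0.36749j
  term(m=-3) = 0.00008 - 0.00164j   from Y*(Ω₁)=0.04578 + 0.07561j, Y(Ω₂)=-0.01537 - 0.01036j
  term(m=-2) = -0.05575 - 0.10422j   from Y*(Ω₁)=0.05010 - 0.30922j, Y(Ω₂)=0.29996 - 0.22888j
  term(m=-1) = -0.09599 - 0.05752j   from Y*(Ω₁)=-0.51091 + 0.43479j, Y(Ω₂)=0.05340 + 0.15802j
  term(m=+0) = 0.16258 + 0.00000j   from Y*(Ω₁)=0.49008 + 0.00000j, Y(Ω₂)=0.33175 + 0.00000j
  term(m=+1) = -0.09599 + 0.05752j   from Y*(Ω₁)=0.51091 + 0.43479j, Y(Ω₂)=-0.05340 + 0.15802j
  term(m=+2) = -0.05575 + 0.10422j   from Y*(Ω₁)=0.05010 + 0.30922j, Y(Ω₂)=0.29996 + 0.22888j
  term(m=+3) = 0.00008 + 0.00164j   from Y*(Ω₁)=-0.04578 + 0.07561j, Y(Ω₂)=0.01537 - 0.01036j
  term(m=+4) = -0.00368 - 0.00551j   from Y*(Ω₁)=-0.01650 + 0.00549j, Y(Ω₂)=0.10059 + 0.36749j
  term(m=+5) = -0.00103 - 0.00049j   from Y*(Ω₁)=-0.00233 - 0.00094j, Y(Ω₂)=0.45218 + 0.02658j
  term(m=+6) = -0.00008 + 0.00001j   from Y*(Ω₁)=-0.00013 - 0.00024j, Y(Ω₂)=0.10960 - 0.27076j
  term(m=+7) = -0.00000 + 0.00000j   from Y*(Ω₁)=0.00000 - 0.00002j, Y(Ω₂)=-0.09073 - 0.07807j
  term(m=+8) = -0.00000 + 0.00000j   from Y*(Ω₁)=0.00000 - 0.00000j, Y(Ω₂)=-0.02514 + 0.01488j
Accumulated sum -0.15031 + 0.00000j; after 4π/(2l+1) scaling, -0.11111 + 0.00000j ⇒ P_8 = -0.111112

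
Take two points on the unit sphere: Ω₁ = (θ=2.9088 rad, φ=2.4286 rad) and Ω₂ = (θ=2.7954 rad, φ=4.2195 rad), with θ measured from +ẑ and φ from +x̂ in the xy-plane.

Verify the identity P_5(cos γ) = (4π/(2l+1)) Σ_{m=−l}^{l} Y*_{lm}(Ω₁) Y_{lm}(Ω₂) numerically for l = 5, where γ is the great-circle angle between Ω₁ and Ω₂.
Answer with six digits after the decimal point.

-0.052592

Addition theorem: P_5(cos γ) = (4π/11) Σ_m Y*_{lm}(Ω₁) Y_{lm}(Ω₂), m = −5…5:
  term(m=-5) = (-0.000001, -0.000000)   from Y*(Ω₁)=(0.000277, -0.000125), Y(Ω₂)=(-0.001308, -0.001627)
  term(m=-4) = (0.000047, -0.000057)   from Y*(Ω₁)=(0.003877, 0.001155), Y(Ω₂)=(0.007140, -0.016852)
  term(m=-3) = (0.001844, 0.002375)   from Y*(Ω₁)=(0.017190, 0.026926), Y(Ω₂)=(0.093719, -0.008659)
  term(m=-2) = (-0.044377, 0.020903)   from Y*(Ω₁)=(-0.023307, 0.159824), Y(Ω₂)=(0.167711, 0.253201)
  term(m=-1) = (-0.058214, -0.260200)   from Y*(Ω₁)=(-0.367153, 0.317494), Y(Ω₂)=(-0.259921, 0.483930)
  term(m=+0) = (0.155363, 0.000000)   from Y*(Ω₁)=(-0.591521, -0.000000), Y(Ω₂)=(-0.262651, 0.000000)
  term(m=+1) = (-0.058214, 0.260200)   from Y*(Ω₁)=(0.367153, 0.317494), Y(Ω₂)=(0.259921, 0.483930)
  term(m=+2) = (-0.044377, -0.020903)   from Y*(Ω₁)=(-0.023307, -0.159824), Y(Ω₂)=(0.167711, -0.253201)
  term(m=+3) = (0.001844, -0.002375)   from Y*(Ω₁)=(-0.017190, 0.026926), Y(Ω₂)=(-0.093719, -0.008659)
  term(m=+4) = (0.000047, 0.000057)   from Y*(Ω₁)=(0.003877, -0.001155), Y(Ω₂)=(0.007140, 0.016852)
  term(m=+5) = (-0.000001, 0.000000)   from Y*(Ω₁)=(-0.000277, -0.000125), Y(Ω₂)=(0.001308, -0.001627)
Σ over m = (-0.046037, 0.000000); ×(4π/11) → (-0.052592, 0.000000). Real part: -0.052592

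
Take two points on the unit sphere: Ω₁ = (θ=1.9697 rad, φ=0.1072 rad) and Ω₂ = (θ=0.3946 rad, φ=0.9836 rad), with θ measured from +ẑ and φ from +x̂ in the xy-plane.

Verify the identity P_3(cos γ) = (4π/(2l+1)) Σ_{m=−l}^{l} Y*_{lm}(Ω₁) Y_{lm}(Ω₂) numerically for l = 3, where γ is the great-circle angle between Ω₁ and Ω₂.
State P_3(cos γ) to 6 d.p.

0.192063

Summing Y*_{l m}(θ₁,φ₁)·Y_{l m}(θ₂,φ₂) over m ∈ [−3, 3]; prefactor 4π/(2·3+1) = 1.795196:
  term(m=-3) = -0.006745-0.003794i   from Y*(Ω₁)=+0.309728+0.103191i, Y(Ω₂)=-0.023275-0.004495i
  term(m=-2) = +0.008507+0.046222i   from Y*(Ω₁)=-0.329346-0.071714i, Y(Ω₂)=-0.053836-0.128623i
  term(m=-1) = -0.018971+0.022781i   from Y*(Ω₁)=-0.072749-0.007829i, Y(Ω₂)=+0.224471-0.337295i
  term(m=+0) = +0.141406+0.000000i   from Y*(Ω₁)=+0.325502-0.000000i, Y(Ω₂)=+0.434423+0.000000i
  term(m=+1) = -0.018971-0.022781i   from Y*(Ω₁)=+0.072749-0.007829i, Y(Ω₂)=-0.224471-0.337295i
  term(m=+2) = +0.008507-0.046222i   from Y*(Ω₁)=-0.329346+0.071714i, Y(Ω₂)=-0.053836+0.128623i
  term(m=+3) = -0.006745+0.003794i   from Y*(Ω₁)=-0.309728+0.103191i, Y(Ω₂)=+0.023275-0.004495i
Σ over m = +0.106987-0.000000i; ×(4π/7) → +0.192063-0.000000i. Real part: 0.192063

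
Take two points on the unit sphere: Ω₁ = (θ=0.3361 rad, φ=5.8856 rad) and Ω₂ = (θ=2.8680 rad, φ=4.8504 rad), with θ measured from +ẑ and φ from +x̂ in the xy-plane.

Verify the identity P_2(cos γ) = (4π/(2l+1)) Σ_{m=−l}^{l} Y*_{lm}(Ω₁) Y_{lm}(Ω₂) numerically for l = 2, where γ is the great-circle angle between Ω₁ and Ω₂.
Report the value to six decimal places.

0.618337

Summing Y*_{l m}(θ₁,φ₁)·Y_{l m}(θ₂,φ₂) over m ∈ [−2, 2]; prefactor 4π/(2·2+1) = 2.513274:
  term(m=-2) = (-0.000568, 0.001040)   from Y*(Ω₁)=(0.029418, -0.029999), Y(Ω₂)=(-0.027132, 0.007685)
  term(m=-1) = (-0.024671, -0.041572)   from Y*(Ω₁)=(0.221774, -0.093134), Y(Ω₂)=(-0.027649, -0.199062)
  term(m=+0) = (0.296506, 0.000000)   from Y*(Ω₁)=(0.527865, -0.000000), Y(Ω₂)=(0.561709, 0.000000)
  term(m=+1) = (-0.024671, 0.041572)   from Y*(Ω₁)=(-0.221774, -0.093134), Y(Ω₂)=(0.027649, -0.199062)
  term(m=+2) = (-0.000568, -0.001040)   from Y*(Ω₁)=(0.029418, 0.029999), Y(Ω₂)=(-0.027132, -0.007685)
Σ over m = (0.246029, -0.000000); ×(4π/5) → (0.618337, -0.000000). Real part: 0.618337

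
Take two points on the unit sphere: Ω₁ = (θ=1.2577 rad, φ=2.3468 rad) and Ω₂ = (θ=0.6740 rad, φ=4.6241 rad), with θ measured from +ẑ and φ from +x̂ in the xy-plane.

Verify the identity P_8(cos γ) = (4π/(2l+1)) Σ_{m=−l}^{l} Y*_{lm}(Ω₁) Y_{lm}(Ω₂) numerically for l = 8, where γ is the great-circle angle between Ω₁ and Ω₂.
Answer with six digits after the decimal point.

Term-by-term m-sum for l=8 (normalisation 4π/17 = 0.739198):
  m=-8: Y*=+0.344977-0.025976i  Y=+0.009027+0.007701i  product +0.003314+0.002422i
  m=-7: Y*=-0.336918-0.295283i  Y=+0.034429-0.048428i  product -0.025900+0.006150i
  m=-6: Y*=+0.006652+0.117888i  Y=-0.156597-0.091697i  product +0.009768-0.019071i
  m=-5: Y*=-0.207221+0.227664i  Y=-0.158269+0.334927i  product -0.043454-0.105436i
  m=-4: Y*=+0.244154-0.009179i  Y=+0.450396+0.166020i  product +0.111490+0.036400i
  m=-3: Y*=+0.148911+0.140745i  Y=+0.072195-0.266168i  product +0.048213-0.029474i
  m=-2: Y*=-0.005297-0.281898i  Y=+0.199541+0.035605i  product +0.008980-0.056439i
  m=-1: Y*=+0.108790-0.110854i  Y=+0.034309-0.387591i  product -0.039233-0.045969i
  m=+0: Y*=-0.289856-0.000000i  Y=+0.085042+0.000000i  product -0.024650-0.000000i
  m=+1: Y*=-0.108790-0.110854i  Y=-0.034309-0.387591i  product -0.039233+0.045969i
  m=+2: Y*=-0.005297+0.281898i  Y=+0.199541-0.035605i  product +0.008980+0.056439i
  m=+3: Y*=-0.148911+0.140745i  Y=-0.072195-0.266168i  product +0.048213+0.029474i
  m=+4: Y*=+0.244154+0.009179i  Y=+0.450396-0.166020i  product +0.111490-0.036400i
  m=+5: Y*=+0.207221+0.227664i  Y=+0.158269+0.334927i  product -0.043454+0.105436i
  m=+6: Y*=+0.006652-0.117888i  Y=-0.156597+0.091697i  product +0.009768+0.019071i
  m=+7: Y*=+0.336918-0.295283i  Y=-0.034429-0.048428i  product -0.025900-0.006150i
  m=+8: Y*=+0.344977+0.025976i  Y=+0.009027-0.007701i  product +0.003314-0.002422i
Σ over m = +0.121706+0.000000i; ×(4π/17) → +0.089965+0.000000i. Real part: 0.089965

0.089965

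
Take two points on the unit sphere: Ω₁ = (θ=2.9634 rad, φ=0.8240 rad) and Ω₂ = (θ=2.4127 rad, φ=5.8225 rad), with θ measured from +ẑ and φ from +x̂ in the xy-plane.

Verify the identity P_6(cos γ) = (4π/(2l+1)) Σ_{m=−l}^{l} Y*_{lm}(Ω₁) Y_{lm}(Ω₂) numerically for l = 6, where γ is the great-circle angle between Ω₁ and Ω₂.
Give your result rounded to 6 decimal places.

-0.326980

Summing Y*_{l m}(θ₁,φ₁)·Y_{l m}(θ₂,φ₂) over m ∈ [−6, 6]; prefactor 4π/(2·6+1) = 0.966644:
  m=-6: +0.000003-0.000015i × -0.039204+0.015544i = +0.000000+0.000001i  (running Σ = +0.000000+0.000001i)
  m=-5: +0.000161+0.000239i × +0.109428-0.121632i = +0.000047+0.000007i  (running Σ = +0.000047+0.000007i)
  m=-4: -0.003360-0.000523i × -0.096565+0.346293i = +0.000505-0.001113i  (running Σ = +0.000552-0.001106i)
  m=-3: +0.021426-0.016961i × -0.084044-0.439991i = -0.009263-0.008002i  (running Σ = -0.008711-0.009108i)
  m=-2: -0.011463+0.148182i × +0.104909+0.138165i = -0.021676+0.013962i  (running Σ = -0.030387+0.004854i)
  m=-1: -0.336922-0.363992i × +0.270591+0.134295i = -0.042286-0.143740i  (running Σ = -0.072673-0.138886i)
  m=0: +0.704839-0.000000i × -0.273704+0.000000i = -0.192917+0.000000i  (running Σ = -0.265590-0.138886i)
  m=1: +0.336922-0.363992i × -0.270591+0.134295i = -0.042286+0.143740i  (running Σ = -0.307876+0.004854i)
  m=2: -0.011463-0.148182i × +0.104909-0.138165i = -0.021676-0.013962i  (running Σ = -0.329552-0.009108i)
  m=3: -0.021426-0.016961i × +0.084044-0.439991i = -0.009263+0.008002i  (running Σ = -0.338815-0.001106i)
  m=4: -0.003360+0.000523i × -0.096565-0.346293i = +0.000505+0.001113i  (running Σ = -0.338310+0.000007i)
  m=5: -0.000161+0.000239i × -0.109428-0.121632i = +0.000047-0.000007i  (running Σ = -0.338263+0.000001i)
  m=6: +0.000003+0.000015i × -0.039204-0.015544i = +0.000000-0.000001i  (running Σ = -0.338263+0.000000i)
Total Σ_m = -0.338263+0.000000i. Multiply by 0.966644: -0.326980+0.000000i. P_6(cos γ) = -0.326980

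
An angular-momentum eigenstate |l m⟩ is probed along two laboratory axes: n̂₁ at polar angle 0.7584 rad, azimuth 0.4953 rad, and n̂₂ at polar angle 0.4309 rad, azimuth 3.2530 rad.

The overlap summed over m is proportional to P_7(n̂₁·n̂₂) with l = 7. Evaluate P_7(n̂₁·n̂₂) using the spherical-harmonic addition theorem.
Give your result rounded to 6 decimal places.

-0.031372

Expand P_7 via completeness: Σ_{m} conj(Y_{7,m}) at Ω₁ times Y_{7,m} at Ω₂ —
  m=-7: Y*=(-0.034486, -0.011639)  Y=(-0.000789, 0.000780)  product (0.000036, -0.000018)
  m=-6: Y*=(-0.141678, 0.024290)  Y=(0.007084, -0.005595)  product (-0.000868, 0.000965)
  m=-5: Y*=(-0.259945, 0.203874)  Y=(-0.038536, 0.024001)  product (0.005124, -0.014095)
  m=-4: Y*=(-0.183131, 0.420884)  Y=(0.141596, -0.067637)  product (0.002537, 0.071982)
  m=-3: Y*=(0.024207, 0.284454)  Y=(-0.350107, 0.121574)  product (-0.043058, -0.096647)
  m=-2: Y*=(-0.095875, -0.146273)  Y=(0.523600, -0.118636)  product (-0.067553, -0.065214)
  m=-1: Y*=(-0.330102, -0.178326)  Y=(-0.277341, 0.031026)  product (0.097083, 0.039215)
  m=+0: Y*=(0.065902, -0.000000)  Y=(-0.364955, 0.000000)  product (-0.024051, 0.000000)
  m=+1: Y*=(0.330102, -0.178326)  Y=(0.277341, 0.031026)  product (0.097083, -0.039215)
  m=+2: Y*=(-0.095875, 0.146273)  Y=(0.523600, 0.118636)  product (-0.067553, 0.065214)
  m=+3: Y*=(-0.024207, 0.284454)  Y=(0.350107, 0.121574)  product (-0.043058, 0.096647)
  m=+4: Y*=(-0.183131, -0.420884)  Y=(0.141596, 0.067637)  product (0.002537, -0.071982)
  m=+5: Y*=(0.259945, 0.203874)  Y=(0.038536, 0.024001)  product (0.005124, 0.014095)
  m=+6: Y*=(-0.141678, -0.024290)  Y=(0.007084, 0.005595)  product (-0.000868, -0.000965)
  m=+7: Y*=(0.034486, -0.011639)  Y=(0.000789, 0.000780)  product (0.000036, 0.000018)
Accumulated sum (-0.037448, -0.000000); after 4π/(2l+1) scaling, (-0.031372, -0.000000) ⇒ P_7 = -0.031372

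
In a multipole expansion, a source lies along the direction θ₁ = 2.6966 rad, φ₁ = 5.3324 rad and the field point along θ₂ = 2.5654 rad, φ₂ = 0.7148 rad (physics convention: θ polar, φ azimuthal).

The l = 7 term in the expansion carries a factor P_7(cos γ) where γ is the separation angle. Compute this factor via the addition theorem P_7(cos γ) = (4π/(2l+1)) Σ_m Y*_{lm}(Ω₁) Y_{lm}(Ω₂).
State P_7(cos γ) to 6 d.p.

0.026964

Expand P_7 via completeness: Σ_{m} conj(Y_{7,m}) at Ω₁ times Y_{7,m} at Ω₂ —
  term(m=-7) = 0.00001 + 0.00001j   from Y*(Ω₁)=0.00128 - 0.00050j, Y(Ω₂)=0.00205 + 0.00683j
  term(m=-6) = -0.00037 + 0.00024j   from Y*(Ω₁)=-0.00899 - 0.00587j, Y(Ω₂)=0.01687 - 0.03741j
  term(m=-5) = -0.00340 - 0.00664j   from Y*(Ω₁)=0.00216 + 0.05196j, Y(Ω₂)=-0.13021 + 0.06010j
  term(m=-4) = 0.05340 - 0.02128j   from Y*(Ω₁)=0.13621 - 0.10606j, Y(Ω₂)=0.31981 + 0.09279j
  term(m=-3) = 0.05337 + 0.18260j   from Y*(Ω₁)=-0.37336 - 0.11110j, Y(Ω₂)=-0.26503 - 0.41022j
  term(m=-2) = -0.16975 + 0.03257j   from Y*(Ω₁)=0.17251 + 0.50236j, Y(Ω₂)=-0.04580 + 0.32219j
  term(m=-1) = 0.00432 + 0.04546j   from Y*(Ω₁)=0.13447 - 0.18835j, Y(Ω₂)=-0.14902 + 0.12933j
  term(m=+0) = 0.15704 + 0.00000j   from Y*(Ω₁)=0.39188 + 0.00000j, Y(Ω₂)=0.40072 + 0.00000j
  term(m=+1) = 0.00432 - 0.04546j   from Y*(Ω₁)=-0.13447 - 0.18835j, Y(Ω₂)=0.14902 + 0.12933j
  term(m=+2) = -0.16975 - 0.03257j   from Y*(Ω₁)=0.17251 - 0.50236j, Y(Ω₂)=-0.04580 - 0.32219j
  term(m=+3) = 0.05337 - 0.18260j   from Y*(Ω₁)=0.37336 - 0.11110j, Y(Ω₂)=0.26503 - 0.41022j
  term(m=+4) = 0.05340 + 0.02128j   from Y*(Ω₁)=0.13621 + 0.10606j, Y(Ω₂)=0.31981 - 0.09279j
  term(m=+5) = -0.00340 + 0.00664j   from Y*(Ω₁)=-0.00216 + 0.05196j, Y(Ω₂)=0.13021 + 0.06010j
  term(m=+6) = -0.00037 - 0.00024j   from Y*(Ω₁)=-0.00899 + 0.00587j, Y(Ω₂)=0.01687 + 0.03741j
  term(m=+7) = 0.00001 - 0.00001j   from Y*(Ω₁)=-0.00128 - 0.00050j, Y(Ω₂)=-0.00205 + 0.00683j
Σ over m = 0.03219 - 0.00000j; ×(4π/15) → 0.02696 - 0.00000j. Real part: 0.026964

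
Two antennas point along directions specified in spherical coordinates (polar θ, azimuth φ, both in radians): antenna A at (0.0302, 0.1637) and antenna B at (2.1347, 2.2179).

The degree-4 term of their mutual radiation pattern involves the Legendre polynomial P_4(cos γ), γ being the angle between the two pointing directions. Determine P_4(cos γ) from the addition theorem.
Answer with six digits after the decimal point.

Term-by-term m-sum for l=4 (normalisation 4π/9 = 1.396263):
  m=-4: Y*=+0.000000+0.000000i  Y=-0.192128-0.118636i  product -0.000000-0.000000i
  m=-3: Y*=+0.000030+0.000016i  Y=-0.376488+0.146249i  product -0.000014-0.000002i
  m=-2: Y*=+0.001731+0.000588i  Y=-0.065237+0.229818i  product -0.000248+0.000359i
  m=-1: Y*=+0.056261+0.009293i  Y=-0.128874-0.170548i  product -0.005666-0.010793i
  m=+0: Y*=+0.842429-0.000000i  Y=-0.287095+0.000000i  product -0.241857+0.000000i
  m=+1: Y*=-0.056261+0.009293i  Y=+0.128874-0.170548i  product -0.005666+0.010793i
  m=+2: Y*=+0.001731-0.000588i  Y=-0.065237-0.229818i  product -0.000248-0.000359i
  m=+3: Y*=-0.000030+0.000016i  Y=+0.376488+0.146249i  product -0.000014+0.000002i
  m=+4: Y*=+0.000000-0.000000i  Y=-0.192128+0.118636i  product -0.000000+0.000000i
Total Σ_m = -0.253712+0.000000i. Multiply by 1.396263: -0.354249+0.000000i. P_4(cos γ) = -0.354249

-0.354249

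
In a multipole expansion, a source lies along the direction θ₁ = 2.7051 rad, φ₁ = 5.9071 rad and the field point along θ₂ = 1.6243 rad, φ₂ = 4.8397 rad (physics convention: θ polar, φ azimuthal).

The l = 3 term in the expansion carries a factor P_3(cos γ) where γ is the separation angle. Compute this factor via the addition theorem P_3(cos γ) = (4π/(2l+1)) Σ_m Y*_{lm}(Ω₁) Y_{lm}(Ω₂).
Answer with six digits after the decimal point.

-0.338110

Addition theorem: P_3(cos γ) = (4π/7) Σ_m Y*_{lm}(Ω₁) Y_{lm}(Ω₂), m = −3…3:
  [-3]  conj(Y_{3,-3})(Ω₁) = 0.01350 - 0.02849j ; Y_{3,-3}(Ω₂) = -0.15484 - 0.38550j ; Δ = -0.01307 - 0.00079j
  [-2]  conj(Y_{3,-2})(Ω₁) = -0.12087 + 0.11310j ; Y_{3,-2}(Ω₂) = 0.05274 - 0.01373j ; Δ = -0.00482 + 0.00762j
  [-1]  conj(Y_{3,-1})(Ω₁) = 0.39475 - 0.15588j ; Y_{3,-1}(Ω₂) = -0.04039 - 0.31553j ; Δ = -0.06513 - 0.11826j
  [+0]  conj(Y_{3,0})(Ω₁) = -0.37416 + 0.00000j ; Y_{3,0}(Ω₂) = 0.05958 + 0.00000j ; Δ = -0.02229 + 0.00000j
  [+1]  conj(Y_{3,1})(Ω₁) = -0.39475 - 0.15588j ; Y_{3,1}(Ω₂) = 0.04039 - 0.31553j ; Δ = -0.06513 + 0.11826j
  [+2]  conj(Y_{3,2})(Ω₁) = -0.12087 - 0.11310j ; Y_{3,2}(Ω₂) = 0.05274 + 0.01373j ; Δ = -0.00482 - 0.00762j
  [+3]  conj(Y_{3,3})(Ω₁) = -0.01350 - 0.02849j ; Y_{3,3}(Ω₂) = 0.15484 - 0.38550j ; Δ = -0.01307 + 0.00079j
Accumulated sum -0.18834 + 0.00000j; after 4π/(2l+1) scaling, -0.33811 + 0.00000j ⇒ P_3 = -0.338110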